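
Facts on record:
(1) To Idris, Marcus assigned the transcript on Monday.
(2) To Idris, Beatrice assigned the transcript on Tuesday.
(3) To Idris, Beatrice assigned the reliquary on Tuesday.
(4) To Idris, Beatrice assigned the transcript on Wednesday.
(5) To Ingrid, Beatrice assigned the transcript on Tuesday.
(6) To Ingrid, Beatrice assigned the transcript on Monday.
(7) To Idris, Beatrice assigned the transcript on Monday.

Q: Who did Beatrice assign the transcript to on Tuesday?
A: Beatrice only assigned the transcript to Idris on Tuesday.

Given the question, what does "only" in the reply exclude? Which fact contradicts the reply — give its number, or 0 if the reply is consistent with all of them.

5

The question "Who did ... to ...?" targets the recipient, so in the reply the focus falls on "Idris".
"Only" then excludes alternative recipients while the background — same agent, thing, setting (Beatrice / the transcript / on Tuesday) — is held fixed.
Fact (5) keeps same agent, thing, setting (Beatrice / the transcript / on Tuesday) but has recipient = Ingrid; that refutes the reply.
(Fact (3) would refute a reading with focus on the thing — but that is not what the question asks.)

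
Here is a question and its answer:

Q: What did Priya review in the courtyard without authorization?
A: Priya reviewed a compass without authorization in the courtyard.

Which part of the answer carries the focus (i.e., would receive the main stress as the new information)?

The wh-word "what" asks about the direct object.
In the answer, "Priya", "without authorization" and "in the courtyard" are given — repeated from the question.
The constituent filling the direct object gap is "a compass"; that is the focus and would carry nuclear stress.

a compass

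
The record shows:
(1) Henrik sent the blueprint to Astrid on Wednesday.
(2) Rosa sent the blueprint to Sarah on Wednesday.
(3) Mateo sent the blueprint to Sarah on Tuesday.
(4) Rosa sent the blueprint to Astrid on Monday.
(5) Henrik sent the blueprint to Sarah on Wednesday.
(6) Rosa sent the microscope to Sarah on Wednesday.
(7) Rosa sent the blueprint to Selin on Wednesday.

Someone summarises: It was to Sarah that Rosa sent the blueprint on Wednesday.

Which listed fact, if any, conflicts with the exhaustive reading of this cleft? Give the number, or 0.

7

Focus of the cleft: "Sarah" (the recipient). Presupposed background: same agent, thing, setting (Rosa / the blueprint / on Wednesday).
Exhaustivity: Sarah is the only recipient satisfying that background.
But fact (7) also has same agent, thing, setting (Rosa / the blueprint / on Wednesday), with recipient = Selin — so the exhaustive reading fails.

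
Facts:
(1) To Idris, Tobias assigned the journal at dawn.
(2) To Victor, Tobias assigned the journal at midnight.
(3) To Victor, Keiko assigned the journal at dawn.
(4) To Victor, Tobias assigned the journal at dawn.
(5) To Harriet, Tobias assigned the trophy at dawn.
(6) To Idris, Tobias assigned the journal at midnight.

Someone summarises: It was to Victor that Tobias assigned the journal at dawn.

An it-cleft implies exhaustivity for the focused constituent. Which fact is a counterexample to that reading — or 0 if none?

Focus of the cleft: "Victor" (the recipient). Presupposed background: agent = Tobias, thing = the journal, setting = at dawn.
The exhaustive reading says no other recipient fits that background.
Fact (1) shares the background but with recipient = Idris; exhaustivity is violated.

1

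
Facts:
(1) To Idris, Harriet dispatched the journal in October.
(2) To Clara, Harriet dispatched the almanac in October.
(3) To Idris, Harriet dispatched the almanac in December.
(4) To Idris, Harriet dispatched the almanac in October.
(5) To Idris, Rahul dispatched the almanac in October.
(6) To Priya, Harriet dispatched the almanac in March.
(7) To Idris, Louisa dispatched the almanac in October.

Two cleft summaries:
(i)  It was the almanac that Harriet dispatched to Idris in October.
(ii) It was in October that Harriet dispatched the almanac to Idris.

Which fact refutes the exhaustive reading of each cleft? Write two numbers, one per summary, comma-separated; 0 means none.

(i): focus "the almanac". Looking for agent = Harriet, recipient = Idris, setting = in October with some other thing — fact (1) has the journal there. Refuted.
(ii): focus "in October". Looking for agent = Harriet, thing = the almanac, recipient = Idris with some other setting — fact (3) has in December there. Refuted.

1, 3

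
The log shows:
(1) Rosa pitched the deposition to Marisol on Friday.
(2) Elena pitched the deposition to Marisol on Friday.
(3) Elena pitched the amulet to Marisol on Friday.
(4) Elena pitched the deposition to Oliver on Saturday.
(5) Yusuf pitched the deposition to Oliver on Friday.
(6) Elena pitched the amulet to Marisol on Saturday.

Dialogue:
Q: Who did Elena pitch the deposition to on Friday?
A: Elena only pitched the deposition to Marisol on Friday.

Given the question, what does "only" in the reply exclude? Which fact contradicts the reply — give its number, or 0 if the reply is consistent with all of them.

0

The question "Who did ... to ...?" targets the recipient, so in the reply the focus falls on "Marisol".
So "only" ranges over recipients; the rest (agent = Elena, thing = the deposition, setting = on Friday) is presupposed.
No fact keeps agent = Elena, thing = the deposition, setting = on Friday while changing the recipient; every other fact differs on something backgrounded. The reply stands.
(Fact (3) would refute a reading with focus on the thing — but that is not what the question asks.)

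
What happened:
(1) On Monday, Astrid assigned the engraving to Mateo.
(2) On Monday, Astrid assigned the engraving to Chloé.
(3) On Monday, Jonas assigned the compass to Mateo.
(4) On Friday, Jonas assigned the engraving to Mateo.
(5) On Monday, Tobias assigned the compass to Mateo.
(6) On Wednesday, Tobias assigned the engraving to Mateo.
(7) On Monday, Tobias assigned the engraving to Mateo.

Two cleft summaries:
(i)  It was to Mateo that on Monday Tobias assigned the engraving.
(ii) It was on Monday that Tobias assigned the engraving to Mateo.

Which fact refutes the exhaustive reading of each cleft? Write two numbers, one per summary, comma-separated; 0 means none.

(i): focus "Mateo". No fact shares Tobias as agent and the engraving as thing and on Monday as setting with a different recipient. 0.
(ii): focus "on Monday". Looking for Tobias as agent and the engraving as thing and Mateo as recipient with some other setting — fact (6) has on Wednesday there. Refuted.

0, 6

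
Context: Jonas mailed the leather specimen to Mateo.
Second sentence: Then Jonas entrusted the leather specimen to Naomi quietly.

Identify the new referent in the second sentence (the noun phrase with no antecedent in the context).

Naomi

"Jonas" and "the leather specimen" in the second sentence are given — already mentioned in the context.
"Naomi" has no antecedent in the context; it is discourse-new.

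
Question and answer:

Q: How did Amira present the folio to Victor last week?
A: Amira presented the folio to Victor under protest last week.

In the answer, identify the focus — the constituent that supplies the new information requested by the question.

The wh-word "how" asks about the manner.
In the answer, "Amira", "the folio", "to Victor" and "last week" are given — repeated from the question.
The constituent filling the manner gap is "under protest"; that is the focus and would carry nuclear stress.

under protest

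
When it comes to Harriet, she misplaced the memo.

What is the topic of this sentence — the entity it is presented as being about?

Harriet

The construction explicitly marks "Harriet" as what the sentence is about — the topic.
The remainder of the clause is the comment (what is said about the topic).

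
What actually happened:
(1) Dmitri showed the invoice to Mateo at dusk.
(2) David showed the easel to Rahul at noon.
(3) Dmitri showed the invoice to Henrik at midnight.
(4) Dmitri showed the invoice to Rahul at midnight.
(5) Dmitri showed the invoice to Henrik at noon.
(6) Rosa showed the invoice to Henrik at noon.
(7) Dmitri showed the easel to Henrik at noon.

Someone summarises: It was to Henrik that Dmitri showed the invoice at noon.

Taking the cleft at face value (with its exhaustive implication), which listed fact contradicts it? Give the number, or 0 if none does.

0

Focus of the cleft: "Henrik" (the recipient). Presupposed background: Dmitri as agent and the invoice as thing and at noon as setting.
The exhaustive reading says no other recipient fits that background.
No listed fact matches the background with a different recipient. Exhaustivity holds.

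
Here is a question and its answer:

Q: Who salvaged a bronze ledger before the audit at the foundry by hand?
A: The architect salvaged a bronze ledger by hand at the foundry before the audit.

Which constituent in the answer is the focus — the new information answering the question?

The wh-word "who" asks about the subject (agent).
In the answer, "a bronze ledger", "before the audit", "by hand" and "at the foundry" are given — repeated from the question.
The constituent filling the subject (agent) gap is "the architect"; that is the focus and would carry nuclear stress.

the architect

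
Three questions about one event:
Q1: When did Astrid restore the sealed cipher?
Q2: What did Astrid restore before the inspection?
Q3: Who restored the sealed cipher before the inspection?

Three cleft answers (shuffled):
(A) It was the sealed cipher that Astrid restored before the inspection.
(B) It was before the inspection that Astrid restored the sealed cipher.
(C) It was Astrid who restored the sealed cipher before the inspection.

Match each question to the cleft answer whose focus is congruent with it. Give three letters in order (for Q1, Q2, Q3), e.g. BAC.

Q1 asks about the time; cleft (B) focuses "before the inspection", which is the time — so Q1 → B.
Q2 asks about the direct object; cleft (A) focuses "the sealed cipher", which is the direct object — so Q2 → A.
Q3 asks about the subject (agent); cleft (C) focuses "Astrid", which is the subject (agent) — so Q3 → C.
Mapping: Q1→B, Q2→A, Q3→C.

BAC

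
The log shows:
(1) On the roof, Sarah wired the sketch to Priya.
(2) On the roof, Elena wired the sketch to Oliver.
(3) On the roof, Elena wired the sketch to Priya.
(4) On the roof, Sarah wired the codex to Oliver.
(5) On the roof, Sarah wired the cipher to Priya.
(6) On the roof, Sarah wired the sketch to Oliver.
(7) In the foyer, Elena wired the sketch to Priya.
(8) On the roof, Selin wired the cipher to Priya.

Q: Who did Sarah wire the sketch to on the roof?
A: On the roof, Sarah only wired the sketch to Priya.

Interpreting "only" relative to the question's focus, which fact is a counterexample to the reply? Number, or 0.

Answering "Who did ... to ...?" puts focus on the recipient — here, "Priya".
So "only" ranges over recipients; the rest (same agent, thing, setting (Sarah / the sketch / on the roof)) is presupposed.
Fact (6) shares the background with a different recipient (Oliver) — counterexample.
(Fact (5) would refute a reading with focus on the thing — but that is not what the question asks.)

6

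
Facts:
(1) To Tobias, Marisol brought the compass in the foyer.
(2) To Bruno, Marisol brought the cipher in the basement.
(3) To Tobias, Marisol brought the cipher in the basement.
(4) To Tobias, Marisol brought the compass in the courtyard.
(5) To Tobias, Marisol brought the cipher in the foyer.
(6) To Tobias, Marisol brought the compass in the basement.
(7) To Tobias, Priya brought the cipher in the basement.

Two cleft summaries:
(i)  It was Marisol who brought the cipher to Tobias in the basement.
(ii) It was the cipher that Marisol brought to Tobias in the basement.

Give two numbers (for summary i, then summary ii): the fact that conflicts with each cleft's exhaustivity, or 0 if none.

7, 6

(i): focus "Marisol". Looking for same thing, recipient, setting (the cipher / Tobias / in the basement) with some other agent — fact (7) has Priya there. Refuted.
(ii): focus "the cipher". Looking for same agent, recipient, setting (Marisol / Tobias / in the basement) with some other thing — fact (6) has the compass there. Refuted.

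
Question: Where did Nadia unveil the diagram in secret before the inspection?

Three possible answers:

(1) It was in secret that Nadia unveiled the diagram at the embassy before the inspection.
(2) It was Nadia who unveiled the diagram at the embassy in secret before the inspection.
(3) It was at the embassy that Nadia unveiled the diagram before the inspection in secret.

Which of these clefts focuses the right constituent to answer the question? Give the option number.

The question word "where" targets the location.
Option (1) clefts "in secret" — the manner, not what was asked.
Option (2) clefts "Nadia" — the subject (agent), not what was asked.
Option (3) clefts "at the embassy" — that matches what the question asks about.
So the congruent reply is (3).

3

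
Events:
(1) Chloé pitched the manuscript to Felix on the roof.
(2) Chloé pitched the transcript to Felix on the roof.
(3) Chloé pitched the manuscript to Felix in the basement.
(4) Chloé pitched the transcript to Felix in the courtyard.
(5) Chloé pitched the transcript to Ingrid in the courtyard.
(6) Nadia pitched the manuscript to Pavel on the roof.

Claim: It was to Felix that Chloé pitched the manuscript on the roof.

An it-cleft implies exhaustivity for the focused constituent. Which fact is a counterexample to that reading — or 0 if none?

Focus of the cleft: "Felix" (the recipient). Presupposed background: same agent, thing, setting (Chloé / the manuscript / on the roof).
Exhaustivity: Felix is the only recipient satisfying that background.
No listed fact matches the background with a different recipient. Exhaustivity holds.

0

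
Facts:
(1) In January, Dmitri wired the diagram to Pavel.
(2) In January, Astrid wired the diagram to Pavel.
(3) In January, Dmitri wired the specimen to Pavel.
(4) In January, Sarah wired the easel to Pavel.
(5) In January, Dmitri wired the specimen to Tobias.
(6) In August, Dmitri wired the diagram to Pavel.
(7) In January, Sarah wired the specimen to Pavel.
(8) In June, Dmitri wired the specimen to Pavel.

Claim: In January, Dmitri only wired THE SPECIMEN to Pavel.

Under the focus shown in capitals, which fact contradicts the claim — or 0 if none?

Focus (in capitals) is "the specimen" — the thing. "Only" excludes alternative things while holding fixed Dmitri as agent and Pavel as recipient and in January as setting.
Fact (1) matches on Dmitri as agent and Pavel as recipient and in January as setting, but has thing = the diagram instead. That refutes the claim.

1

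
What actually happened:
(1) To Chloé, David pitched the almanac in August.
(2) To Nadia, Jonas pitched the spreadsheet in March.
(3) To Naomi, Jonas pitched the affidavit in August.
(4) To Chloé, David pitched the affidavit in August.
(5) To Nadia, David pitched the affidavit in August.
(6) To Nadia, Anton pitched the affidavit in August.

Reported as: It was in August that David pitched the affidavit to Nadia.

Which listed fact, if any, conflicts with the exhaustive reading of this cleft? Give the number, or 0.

Focus of the cleft: "in August" (the setting). Presupposed background: agent = David, thing = the affidavit, recipient = Nadia.
Exhaustivity: in August is the only setting satisfying that background.
Every other fact differs from the presupposition on some backgrounded slot, so none challenges the exhaustivity.

0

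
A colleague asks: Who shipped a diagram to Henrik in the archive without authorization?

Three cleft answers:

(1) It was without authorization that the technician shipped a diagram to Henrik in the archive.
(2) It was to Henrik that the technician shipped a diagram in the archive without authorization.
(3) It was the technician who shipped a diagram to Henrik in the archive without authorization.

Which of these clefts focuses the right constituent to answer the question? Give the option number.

The question word "who" targets the subject (agent).
Option (1) clefts "without authorization" — the manner, not what was asked.
Option (2) clefts "to Henrik" — the recipient, not what was asked.
Option (3) clefts "the technician" — that matches what the question asks about.
So the congruent reply is (3).

3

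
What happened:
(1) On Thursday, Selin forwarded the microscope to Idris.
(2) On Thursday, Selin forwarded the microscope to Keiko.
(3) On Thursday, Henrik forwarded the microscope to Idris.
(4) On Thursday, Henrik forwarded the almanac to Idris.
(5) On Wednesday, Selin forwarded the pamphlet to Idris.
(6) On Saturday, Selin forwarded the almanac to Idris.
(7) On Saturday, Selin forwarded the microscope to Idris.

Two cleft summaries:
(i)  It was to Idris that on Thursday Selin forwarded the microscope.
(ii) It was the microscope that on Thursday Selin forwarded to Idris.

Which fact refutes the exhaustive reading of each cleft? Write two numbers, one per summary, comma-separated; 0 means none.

(i): focus "Idris". Looking for agent = Selin, thing = the microscope, setting = on Thursday with some other recipient — fact (2) has Keiko there. Refuted.
(ii): focus "the microscope". No fact shares agent = Selin, recipient = Idris, setting = on Thursday with a different thing. 0.

2, 0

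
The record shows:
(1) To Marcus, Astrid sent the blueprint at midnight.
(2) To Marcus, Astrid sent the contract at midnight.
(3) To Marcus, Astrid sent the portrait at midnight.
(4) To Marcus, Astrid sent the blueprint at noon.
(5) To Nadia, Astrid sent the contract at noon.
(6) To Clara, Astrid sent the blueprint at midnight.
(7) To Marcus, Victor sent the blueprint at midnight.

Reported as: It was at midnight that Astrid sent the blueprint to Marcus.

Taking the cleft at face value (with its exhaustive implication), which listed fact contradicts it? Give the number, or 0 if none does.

The cleft puts "at midnight" in focus and presupposes the open proposition with same agent, thing, recipient (Astrid / the blueprint / Marcus).
Exhaustivity: at midnight is the only setting satisfying that background.
Fact (4) shares the background but with setting = at noon; exhaustivity is violated.

4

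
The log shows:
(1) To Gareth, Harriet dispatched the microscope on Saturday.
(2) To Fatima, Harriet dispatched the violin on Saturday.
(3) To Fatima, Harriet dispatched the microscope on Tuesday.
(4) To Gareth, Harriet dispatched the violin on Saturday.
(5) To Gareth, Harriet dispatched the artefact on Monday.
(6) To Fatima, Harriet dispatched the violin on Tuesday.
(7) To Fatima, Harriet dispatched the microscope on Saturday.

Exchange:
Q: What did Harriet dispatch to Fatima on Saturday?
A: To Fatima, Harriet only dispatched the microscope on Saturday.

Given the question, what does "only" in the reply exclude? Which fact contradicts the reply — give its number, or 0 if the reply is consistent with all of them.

The question "What did ...?" targets the thing, so in the reply the focus falls on "the microscope".
So "only" ranges over things; the rest (Harriet as agent and Fatima as recipient and on Saturday as setting) is presupposed.
Fact (2) shares the background with a different thing (the violin) — counterexample.
(Fact (1) would refute a reading with focus on the recipient — but that is not what the question asks.)

2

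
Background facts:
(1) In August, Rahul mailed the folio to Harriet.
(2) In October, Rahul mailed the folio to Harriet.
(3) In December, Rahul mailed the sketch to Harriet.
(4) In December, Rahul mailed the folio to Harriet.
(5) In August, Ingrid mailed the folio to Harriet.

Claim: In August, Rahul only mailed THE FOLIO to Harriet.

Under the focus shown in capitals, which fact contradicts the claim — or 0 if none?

0

The capitals mark "the folio" as focus. So "only" rules out other things, with the rest (Rahul as agent and Harriet as recipient and in August as setting) as background.
No fact matches Rahul as agent and Harriet as recipient and in August as setting with a different thing — every other fact differs on at least one backgrounded slot. So no fact refutes it.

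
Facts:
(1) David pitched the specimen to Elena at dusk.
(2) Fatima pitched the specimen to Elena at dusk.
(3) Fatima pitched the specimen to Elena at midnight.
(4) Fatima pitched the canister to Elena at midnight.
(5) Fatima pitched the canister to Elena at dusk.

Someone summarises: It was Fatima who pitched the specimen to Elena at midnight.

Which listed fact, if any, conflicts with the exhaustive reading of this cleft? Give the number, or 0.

Focus of the cleft: "Fatima" (the agent). Presupposed background: the specimen as thing and Elena as recipient and at midnight as setting.
Exhaustivity: Fatima is the only agent satisfying that background.
Every other fact differs from the presupposition on some backgrounded slot, so none challenges the exhaustivity.

0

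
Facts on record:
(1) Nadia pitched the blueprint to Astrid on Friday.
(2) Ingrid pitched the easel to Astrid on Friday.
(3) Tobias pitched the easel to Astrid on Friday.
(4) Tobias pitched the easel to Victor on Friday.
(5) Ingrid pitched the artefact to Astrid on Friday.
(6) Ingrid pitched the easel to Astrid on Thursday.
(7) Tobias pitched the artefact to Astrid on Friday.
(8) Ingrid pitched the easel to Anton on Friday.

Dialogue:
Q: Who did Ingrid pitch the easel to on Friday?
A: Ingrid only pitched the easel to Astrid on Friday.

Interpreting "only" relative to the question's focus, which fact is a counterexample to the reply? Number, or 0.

8

The question "Who did ... to ...?" targets the recipient, so in the reply the focus falls on "Astrid".
"Only" then excludes alternative recipients while the background — Ingrid as agent and the easel as thing and on Friday as setting — is held fixed.
Fact (8) shares the background with a different recipient (Anton) — counterexample.
(Fact (5) would refute a reading with focus on the thing — but that is not what the question asks.)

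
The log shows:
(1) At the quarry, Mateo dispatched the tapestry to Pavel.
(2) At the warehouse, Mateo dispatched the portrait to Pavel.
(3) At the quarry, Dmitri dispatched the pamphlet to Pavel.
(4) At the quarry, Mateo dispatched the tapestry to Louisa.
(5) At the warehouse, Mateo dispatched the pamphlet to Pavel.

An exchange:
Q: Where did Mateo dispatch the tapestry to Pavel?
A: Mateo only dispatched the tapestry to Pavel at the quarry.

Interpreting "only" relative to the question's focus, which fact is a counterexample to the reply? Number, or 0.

Answering "Where did ...?" puts focus on the setting — here, "at the quarry".
So "only" ranges over settings; the rest (Mateo as agent and the tapestry as thing and Pavel as recipient) is presupposed.
No listed fact shares that background with another setting. Nothing contradicts the reply.
(Fact (4) would refute a reading with focus on the recipient — but that is not what the question asks.)

0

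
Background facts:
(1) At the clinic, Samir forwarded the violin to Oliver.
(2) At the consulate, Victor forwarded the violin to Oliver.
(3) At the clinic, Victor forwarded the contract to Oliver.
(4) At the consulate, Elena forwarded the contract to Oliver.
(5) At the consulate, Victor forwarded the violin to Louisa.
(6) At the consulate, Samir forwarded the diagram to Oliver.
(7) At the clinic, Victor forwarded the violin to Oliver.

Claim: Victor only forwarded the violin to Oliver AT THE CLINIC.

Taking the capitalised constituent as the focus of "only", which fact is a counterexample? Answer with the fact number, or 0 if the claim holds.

Focus (in capitals) is "at the clinic" — the setting. "Only" excludes alternative settings while holding fixed Victor as agent and the violin as thing and Oliver as recipient.
Fact (2) matches on Victor as agent and the violin as thing and Oliver as recipient, but has setting = at the consulate instead. That refutes the claim.

2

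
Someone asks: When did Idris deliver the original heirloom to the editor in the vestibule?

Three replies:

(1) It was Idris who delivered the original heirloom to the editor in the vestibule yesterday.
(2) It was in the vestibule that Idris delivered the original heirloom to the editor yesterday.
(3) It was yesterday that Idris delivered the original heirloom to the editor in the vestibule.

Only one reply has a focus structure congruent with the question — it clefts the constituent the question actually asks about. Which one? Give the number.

3

The question word "when" targets the time.
Option (1) clefts "Idris" — the subject (agent), not what was asked.
Option (2) clefts "in the vestibule" — the location, not what was asked.
Option (3) clefts "yesterday" — that matches what the question asks about.
So the congruent reply is (3).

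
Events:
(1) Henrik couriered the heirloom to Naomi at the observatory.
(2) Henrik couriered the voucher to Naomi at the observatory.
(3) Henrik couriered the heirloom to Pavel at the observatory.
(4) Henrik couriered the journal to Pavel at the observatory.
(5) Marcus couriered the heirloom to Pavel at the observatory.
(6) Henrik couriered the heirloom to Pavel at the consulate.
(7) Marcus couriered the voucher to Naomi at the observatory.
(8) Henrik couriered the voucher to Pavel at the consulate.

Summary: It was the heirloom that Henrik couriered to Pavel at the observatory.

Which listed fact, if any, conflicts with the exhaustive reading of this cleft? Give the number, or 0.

4

The cleft puts "the heirloom" in focus and presupposes the open proposition with agent = Henrik, recipient = Pavel, setting = at the observatory.
The exhaustive reading says no other thing fits that background.
But fact (4) also has agent = Henrik, recipient = Pavel, setting = at the observatory, with thing = the journal — so the exhaustive reading fails.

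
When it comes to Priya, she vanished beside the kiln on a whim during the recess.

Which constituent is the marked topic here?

Priya

The construction explicitly marks "Priya" as what the sentence is about — the topic.
The remainder of the clause is the comment (what is said about the topic).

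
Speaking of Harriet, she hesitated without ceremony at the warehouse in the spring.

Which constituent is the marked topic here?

Harriet

The construction explicitly marks "Harriet" as what the sentence is about — the topic.
The remainder of the clause is the comment (what is said about the topic).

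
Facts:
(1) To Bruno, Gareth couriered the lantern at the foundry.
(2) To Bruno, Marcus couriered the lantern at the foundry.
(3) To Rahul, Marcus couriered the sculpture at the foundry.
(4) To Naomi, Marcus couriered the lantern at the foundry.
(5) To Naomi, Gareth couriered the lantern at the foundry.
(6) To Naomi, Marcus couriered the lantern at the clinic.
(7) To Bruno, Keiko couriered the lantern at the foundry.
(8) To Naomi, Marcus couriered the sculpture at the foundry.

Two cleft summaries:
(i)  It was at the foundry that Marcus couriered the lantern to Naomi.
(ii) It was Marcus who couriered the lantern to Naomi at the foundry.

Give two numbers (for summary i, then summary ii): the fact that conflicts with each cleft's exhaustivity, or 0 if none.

6, 5

Summary (i) focuses "at the foundry" (the setting); background agent = Marcus, thing = the lantern, recipient = Naomi. Fact (6) matches that background with setting = at the clinic — refutes (i).
Summary (ii) focuses "Marcus" (the agent); background thing = the lantern, recipient = Naomi, setting = at the foundry. Fact (5) matches that background with agent = Gareth — refutes (ii).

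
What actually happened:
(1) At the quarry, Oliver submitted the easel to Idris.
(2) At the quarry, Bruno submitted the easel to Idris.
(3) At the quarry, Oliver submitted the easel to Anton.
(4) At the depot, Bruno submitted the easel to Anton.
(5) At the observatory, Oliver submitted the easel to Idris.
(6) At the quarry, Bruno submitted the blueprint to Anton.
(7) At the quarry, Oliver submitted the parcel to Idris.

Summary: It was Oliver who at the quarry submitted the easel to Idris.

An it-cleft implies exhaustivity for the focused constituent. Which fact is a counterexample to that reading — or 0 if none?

2

The cleft puts "Oliver" in focus and presupposes the open proposition with same thing, recipient, setting (the easel / Idris / at the quarry).
Exhaustivity: Oliver is the only agent satisfying that background.
But fact (2) also has same thing, recipient, setting (the easel / Idris / at the quarry), with agent = Bruno — so the exhaustive reading fails.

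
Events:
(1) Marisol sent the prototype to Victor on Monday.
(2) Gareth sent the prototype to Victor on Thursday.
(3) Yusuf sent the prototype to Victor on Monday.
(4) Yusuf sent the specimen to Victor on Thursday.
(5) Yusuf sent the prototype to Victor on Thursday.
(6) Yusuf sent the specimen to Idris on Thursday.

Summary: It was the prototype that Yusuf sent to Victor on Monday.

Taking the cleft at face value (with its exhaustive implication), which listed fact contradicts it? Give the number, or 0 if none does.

Focus of the cleft: "the prototype" (the thing). Presupposed background: Yusuf as agent and Victor as recipient and on Monday as setting.
The exhaustive reading says no other thing fits that background.
Every other fact differs from the presupposition on some backgrounded slot, so none challenges the exhaustivity.

0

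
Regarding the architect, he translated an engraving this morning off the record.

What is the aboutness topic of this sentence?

the architect

The construction explicitly marks "the architect" as what the sentence is about — the topic.
The remainder of the clause is the comment (what is said about the topic).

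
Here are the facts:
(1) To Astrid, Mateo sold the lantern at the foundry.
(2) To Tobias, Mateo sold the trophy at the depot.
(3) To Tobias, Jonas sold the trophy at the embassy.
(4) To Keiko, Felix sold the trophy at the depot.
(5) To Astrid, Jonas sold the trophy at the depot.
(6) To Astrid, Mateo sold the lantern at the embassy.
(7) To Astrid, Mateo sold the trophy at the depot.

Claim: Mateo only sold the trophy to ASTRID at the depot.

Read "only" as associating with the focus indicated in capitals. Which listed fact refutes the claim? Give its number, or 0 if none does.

The capitals mark "Astrid" as focus. So "only" rules out other recipients, with the rest (same agent, thing, setting (Mateo / the trophy / at the depot)) as background.
Fact (2) matches on same agent, thing, setting (Mateo / the trophy / at the depot), but has recipient = Tobias instead. That refutes the claim.

2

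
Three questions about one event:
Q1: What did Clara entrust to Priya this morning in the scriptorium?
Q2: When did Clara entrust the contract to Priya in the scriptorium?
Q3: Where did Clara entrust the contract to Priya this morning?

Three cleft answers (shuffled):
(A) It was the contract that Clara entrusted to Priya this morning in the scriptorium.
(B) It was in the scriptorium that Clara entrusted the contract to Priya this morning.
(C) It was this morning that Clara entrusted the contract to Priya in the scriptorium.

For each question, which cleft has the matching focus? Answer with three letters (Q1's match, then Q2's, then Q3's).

Q1 asks about the direct object; cleft (A) focuses "the contract", which is the direct object — so Q1 → A.
Q2 asks about the time; cleft (C) focuses "this morning", which is the time — so Q2 → C.
Q3 asks about the location; cleft (B) focuses "in the scriptorium", which is the location — so Q3 → B.
Mapping: Q1→A, Q2→C, Q3→B.

ACB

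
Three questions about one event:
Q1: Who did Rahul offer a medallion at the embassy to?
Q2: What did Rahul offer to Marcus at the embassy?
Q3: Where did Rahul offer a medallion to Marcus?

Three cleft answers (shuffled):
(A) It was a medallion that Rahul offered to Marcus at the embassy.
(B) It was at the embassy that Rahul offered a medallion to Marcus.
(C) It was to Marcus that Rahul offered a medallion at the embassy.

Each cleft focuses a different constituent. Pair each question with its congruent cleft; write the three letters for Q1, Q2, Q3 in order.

CAB

Q1 asks about the recipient; cleft (C) focuses "to Marcus", which is the recipient — so Q1 → C.
Q2 asks about the direct object; cleft (A) focuses "a medallion", which is the direct object — so Q2 → A.
Q3 asks about the location; cleft (B) focuses "at the embassy", which is the location — so Q3 → B.
Mapping: Q1→C, Q2→A, Q3→B.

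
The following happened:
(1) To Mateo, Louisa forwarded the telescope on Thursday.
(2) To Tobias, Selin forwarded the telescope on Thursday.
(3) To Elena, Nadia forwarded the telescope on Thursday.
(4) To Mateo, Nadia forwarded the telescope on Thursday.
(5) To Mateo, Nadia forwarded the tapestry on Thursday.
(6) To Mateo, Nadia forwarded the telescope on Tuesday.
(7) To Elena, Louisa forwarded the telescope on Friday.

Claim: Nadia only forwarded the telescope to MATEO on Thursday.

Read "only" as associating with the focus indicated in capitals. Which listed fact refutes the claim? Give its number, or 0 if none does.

3

The capitals mark "Mateo" as focus. So "only" rules out other recipients, with the rest (agent = Nadia, thing = the telescope, setting = on Thursday) as background.
Fact (3) shares the background but differs in recipient (Elena) — a counterexample.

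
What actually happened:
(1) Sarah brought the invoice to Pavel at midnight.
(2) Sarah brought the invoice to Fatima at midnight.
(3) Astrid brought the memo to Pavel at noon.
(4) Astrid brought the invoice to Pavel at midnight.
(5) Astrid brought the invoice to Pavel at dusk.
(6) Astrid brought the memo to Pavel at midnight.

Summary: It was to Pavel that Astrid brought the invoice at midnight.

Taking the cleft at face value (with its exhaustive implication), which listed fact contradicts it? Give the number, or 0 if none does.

0

The cleft puts "Pavel" in focus and presupposes the open proposition with same agent, thing, setting (Astrid / the invoice / at midnight).
The exhaustive reading says no other recipient fits that background.
No listed fact matches the background with a different recipient. Exhaustivity holds.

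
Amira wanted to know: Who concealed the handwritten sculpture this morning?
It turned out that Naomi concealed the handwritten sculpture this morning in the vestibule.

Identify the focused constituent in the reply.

Naomi

The wh-word "who" asks about the subject (agent).
In the answer, "the handwritten sculpture" and "this morning" are given — repeated from the question.
"in the vestibule" is also new, but it specifies the location, which is not what the question asks about — so it is not the focus.
The constituent filling the subject (agent) gap is "Naomi"; that is the focus.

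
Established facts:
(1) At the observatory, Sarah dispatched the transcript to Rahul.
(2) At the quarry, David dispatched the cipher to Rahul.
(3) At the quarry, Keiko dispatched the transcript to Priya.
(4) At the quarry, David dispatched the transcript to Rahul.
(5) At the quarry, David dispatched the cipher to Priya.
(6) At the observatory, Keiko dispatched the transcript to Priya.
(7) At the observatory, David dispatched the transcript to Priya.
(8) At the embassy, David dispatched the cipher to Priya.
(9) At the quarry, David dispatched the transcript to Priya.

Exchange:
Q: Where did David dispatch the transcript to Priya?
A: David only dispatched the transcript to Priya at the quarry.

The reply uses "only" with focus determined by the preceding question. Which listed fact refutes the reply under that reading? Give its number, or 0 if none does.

Answering "Where did ...?" puts focus on the setting — here, "at the quarry".
So "only" ranges over settings; the rest (agent = David, thing = the transcript, recipient = Priya) is presupposed.
Fact (7) shares the background with a different setting (at the observatory) — counterexample.
(Fact (5) would refute a reading with focus on the thing — but that is not what the question asks.)

7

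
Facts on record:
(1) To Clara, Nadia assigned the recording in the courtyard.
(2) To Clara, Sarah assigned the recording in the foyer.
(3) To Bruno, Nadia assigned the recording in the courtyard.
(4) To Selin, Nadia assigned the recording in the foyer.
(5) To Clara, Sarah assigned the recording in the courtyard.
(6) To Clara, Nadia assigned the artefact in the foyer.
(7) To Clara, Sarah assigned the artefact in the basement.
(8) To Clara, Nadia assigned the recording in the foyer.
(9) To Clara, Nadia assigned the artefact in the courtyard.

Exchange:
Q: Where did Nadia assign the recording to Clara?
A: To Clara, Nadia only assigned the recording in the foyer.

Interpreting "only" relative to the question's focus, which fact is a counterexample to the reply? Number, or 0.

1

Answering "Where did ...?" puts focus on the setting — here, "in the foyer".
"Only" then excludes alternative settings while the background — agent = Nadia, thing = the recording, recipient = Clara — is held fixed.
Fact (1) shares the background with a different setting (in the courtyard) — counterexample.
(Fact (4) would refute a reading with focus on the recipient — but that is not what the question asks.)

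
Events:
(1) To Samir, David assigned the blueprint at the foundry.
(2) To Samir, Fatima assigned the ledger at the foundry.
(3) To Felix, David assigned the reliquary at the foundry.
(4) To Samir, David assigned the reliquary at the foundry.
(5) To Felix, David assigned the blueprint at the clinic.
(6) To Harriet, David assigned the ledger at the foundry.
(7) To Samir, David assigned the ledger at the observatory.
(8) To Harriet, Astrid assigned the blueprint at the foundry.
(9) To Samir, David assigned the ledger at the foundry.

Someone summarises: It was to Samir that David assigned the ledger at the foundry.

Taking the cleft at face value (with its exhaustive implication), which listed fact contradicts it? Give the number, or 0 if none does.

The cleft puts "Samir" in focus and presupposes the open proposition with agent = David, thing = the ledger, setting = at the foundry.
The exhaustive reading says no other recipient fits that background.
But fact (6) also has agent = David, thing = the ledger, setting = at the foundry, with recipient = Harriet — so the exhaustive reading fails.

6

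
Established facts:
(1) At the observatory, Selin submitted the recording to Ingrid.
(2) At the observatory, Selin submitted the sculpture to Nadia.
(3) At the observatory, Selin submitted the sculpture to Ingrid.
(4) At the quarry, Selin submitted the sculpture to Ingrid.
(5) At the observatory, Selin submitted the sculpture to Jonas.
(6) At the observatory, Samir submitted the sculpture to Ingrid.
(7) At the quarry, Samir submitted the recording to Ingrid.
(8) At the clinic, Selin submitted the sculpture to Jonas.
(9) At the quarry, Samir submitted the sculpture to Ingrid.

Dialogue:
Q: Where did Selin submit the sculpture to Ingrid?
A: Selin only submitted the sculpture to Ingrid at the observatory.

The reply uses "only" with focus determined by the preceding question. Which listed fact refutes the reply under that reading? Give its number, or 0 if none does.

4

The question "Where did ...?" targets the setting, so in the reply the focus falls on "at the observatory".
So "only" ranges over settings; the rest (same agent, thing, recipient (Selin / the sculpture / Ingrid)) is presupposed.
Fact (4) shares the background with a different setting (at the quarry) — counterexample.
(Fact (1) would refute a reading with focus on the thing — but that is not what the question asks.)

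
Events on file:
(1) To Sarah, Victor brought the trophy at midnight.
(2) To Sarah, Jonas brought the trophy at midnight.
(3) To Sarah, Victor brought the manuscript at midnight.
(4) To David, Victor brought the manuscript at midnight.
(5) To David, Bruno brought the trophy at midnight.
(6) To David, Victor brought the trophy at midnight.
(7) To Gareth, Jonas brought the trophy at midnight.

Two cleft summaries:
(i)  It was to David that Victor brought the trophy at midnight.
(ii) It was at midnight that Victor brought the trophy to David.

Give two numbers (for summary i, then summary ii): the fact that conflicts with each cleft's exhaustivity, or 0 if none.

1, 0

(i): focus "David". Looking for same agent, thing, setting (Victor / the trophy / at midnight) with some other recipient — fact (1) has Sarah there. Refuted.
(ii): focus "at midnight". No fact shares same agent, thing, recipient (Victor / the trophy / David) with a different setting. 0.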